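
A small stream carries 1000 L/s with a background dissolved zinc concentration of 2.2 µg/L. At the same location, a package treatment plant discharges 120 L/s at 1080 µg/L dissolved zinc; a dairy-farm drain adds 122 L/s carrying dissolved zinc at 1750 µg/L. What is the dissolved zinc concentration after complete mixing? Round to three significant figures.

Flow-weighted average: C = (1000·2.200 + 120.0·1080 + 122.0·1750) / 1242 = 345300/1242 = 278.0 µg/L.

278 µg/L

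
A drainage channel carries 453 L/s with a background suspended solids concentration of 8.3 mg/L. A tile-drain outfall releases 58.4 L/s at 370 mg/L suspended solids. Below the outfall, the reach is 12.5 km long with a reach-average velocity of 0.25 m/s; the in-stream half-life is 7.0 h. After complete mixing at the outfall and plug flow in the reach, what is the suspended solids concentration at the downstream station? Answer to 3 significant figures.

Mixed concentration C = ΣQC/ΣQ = (453.0·8.300 + 58.40·370.0) / 511.4 = 25370/511.4 = 49.60 mg/L.
Travel time t = 12.5·1000 / 0.25 = 50000 s = 13.89 h.
Half-life 7.0 h → k = ln 2 / 7.0 = 0.09902 h⁻¹ = 2.377 d⁻¹.
Applying C = C₀e^(−kt): 49.60 × 0.2528 = 12.54 mg/L.

12.5 mg/L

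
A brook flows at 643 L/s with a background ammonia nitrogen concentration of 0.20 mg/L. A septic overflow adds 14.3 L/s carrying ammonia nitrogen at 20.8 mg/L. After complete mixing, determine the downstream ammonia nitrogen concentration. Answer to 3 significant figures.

0.648 mg/L

Flow-weighted average: C = (643.0·0.2000 + 14.30·20.80) / 657.3 = 426.0/657.3 = 0.6482 mg/L.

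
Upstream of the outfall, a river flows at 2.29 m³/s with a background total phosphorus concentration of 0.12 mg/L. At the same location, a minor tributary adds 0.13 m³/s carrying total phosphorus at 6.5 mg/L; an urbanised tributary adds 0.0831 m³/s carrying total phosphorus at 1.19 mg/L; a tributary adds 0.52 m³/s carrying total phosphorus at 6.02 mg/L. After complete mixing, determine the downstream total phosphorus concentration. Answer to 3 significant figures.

1.44 mg/L

Conservation of mass: C = (2.290·0.1200 + 0.1300·6.500 + 0.08310·1.190 + 0.5200·6.020) / 3.023 = 4.349/3.023 = 1.439 mg/L.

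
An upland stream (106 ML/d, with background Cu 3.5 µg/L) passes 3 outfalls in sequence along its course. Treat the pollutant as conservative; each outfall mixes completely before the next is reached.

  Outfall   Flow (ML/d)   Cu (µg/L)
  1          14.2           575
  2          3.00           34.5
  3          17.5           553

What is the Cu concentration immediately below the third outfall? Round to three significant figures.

Below outfall 1: Q → 120.2 ML/d, C = (106.0·3.500 + 14.20·575.0)/120.2 = 71.01 µg/L.
Below outfall 2: Q → 123.2 ML/d, C = (120.2·71.01 + 3.000·34.50)/123.2 = 70.13 µg/L.
Below outfall 3: Q → 140.7 ML/d, C = (123.2·70.13 + 17.50·553.0)/140.7 = 130.2 µg/L.

130 µg/L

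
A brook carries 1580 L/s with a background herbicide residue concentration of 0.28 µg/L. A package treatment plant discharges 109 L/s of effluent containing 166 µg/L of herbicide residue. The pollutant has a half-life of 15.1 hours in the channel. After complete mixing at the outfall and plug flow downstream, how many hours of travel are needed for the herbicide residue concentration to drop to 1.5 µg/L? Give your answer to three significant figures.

43.4 h

Flow-weighted average: C = (1580·0.2800 + 109.0·166.0) / 1689 = 18540/1689 = 10.97 µg/L.
Half-life 15.1 h → k = ln 2 / 15.1 = 0.04590 h⁻¹ = 1.102 d⁻¹.
10.97·exp(−k·t) = 1.5 → t = ln(10.97/1.5)/k = 156100 s = 43.35 h.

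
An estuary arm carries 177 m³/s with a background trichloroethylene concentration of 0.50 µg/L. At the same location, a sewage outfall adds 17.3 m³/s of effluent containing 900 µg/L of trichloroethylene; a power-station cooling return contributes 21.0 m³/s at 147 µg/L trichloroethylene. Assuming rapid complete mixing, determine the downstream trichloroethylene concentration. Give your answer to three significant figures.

87.1 µg/L

Mixed concentration C = ΣQC/ΣQ = (177.0·0.5000 + 17.30·900.0 + 21.00·147.0) / 215.3 = 18750/215.3 = 87.07 µg/L.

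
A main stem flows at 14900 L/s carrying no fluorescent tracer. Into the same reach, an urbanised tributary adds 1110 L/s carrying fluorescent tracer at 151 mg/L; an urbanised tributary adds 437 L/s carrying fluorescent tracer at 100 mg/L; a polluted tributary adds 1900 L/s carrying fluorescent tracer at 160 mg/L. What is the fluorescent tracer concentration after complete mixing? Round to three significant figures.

28.1 mg/L

Mixed concentration C = ΣQC/ΣQ = (14900·0 + 1110·151.0 + 437.0·100.0 + 1900·160.0) / 18350 = 515300/18350 = 28.09 mg/L.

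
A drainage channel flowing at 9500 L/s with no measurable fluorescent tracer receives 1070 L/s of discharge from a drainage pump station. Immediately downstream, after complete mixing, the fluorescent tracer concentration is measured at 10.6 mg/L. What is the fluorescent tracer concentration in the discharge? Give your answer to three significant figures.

105 mg/L

Mass balance: 9500·0 + 1070·Cₑ = 10570·10.60
→ Cₑ = (10570·10.60 − 9500·0) / 1070 = 104.7 mg/L.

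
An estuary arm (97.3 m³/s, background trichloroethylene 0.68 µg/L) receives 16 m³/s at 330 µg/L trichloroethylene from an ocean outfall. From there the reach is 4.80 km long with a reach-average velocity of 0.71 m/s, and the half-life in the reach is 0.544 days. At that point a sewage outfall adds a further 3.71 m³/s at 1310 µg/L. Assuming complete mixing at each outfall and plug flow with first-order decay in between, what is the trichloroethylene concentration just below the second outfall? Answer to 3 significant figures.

82.9 µg/L

After mixing, C = (97.30·0.6800 + 16.00·330.0) / 113.3 = 5346/113.3 = 47.19 µg/L; combined flow 113.3 m³/s.
Travel time t = 4.80·1000 / 0.71 = 6761 s = 1.878 h.
Half-life 0.544 d → k = ln 2 / 0.544 = 1.274 d⁻¹.
First-order decay: C = 47.19·exp(−k·t) = 47.19·0.9051 = 42.71 µg/L.
At the second outfall, C = (113.3·42.71 + 3.710·1310) / (113.3 + 3.710) = 82.89 µg/L.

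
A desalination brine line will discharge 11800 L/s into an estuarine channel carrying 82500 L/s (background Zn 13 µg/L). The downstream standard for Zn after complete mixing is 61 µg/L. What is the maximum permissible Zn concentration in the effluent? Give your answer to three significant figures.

397 µg/L

At the limit, (Qr·Cr + Qe·Cₑ)/(Qr + Qe) = 61:
Cₑ = (94300·61 − 82500·13.00) / 11800 = 396.6 µg/L.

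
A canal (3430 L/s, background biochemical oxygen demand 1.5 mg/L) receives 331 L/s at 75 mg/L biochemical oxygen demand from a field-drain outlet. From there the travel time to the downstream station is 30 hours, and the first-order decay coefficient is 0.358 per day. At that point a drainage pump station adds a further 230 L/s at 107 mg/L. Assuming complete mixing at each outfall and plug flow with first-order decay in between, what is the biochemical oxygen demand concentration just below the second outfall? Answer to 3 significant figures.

Mass balance: C = (3430·1.500 + 331.0·75.00) / 3761 = 29970/3761 = 7.969 mg/L; combined flow 3761 L/s.
Applying C = C₀e^(−kt): 7.969 × 0.6392 = 5.094 mg/L.
Second outfall: C = (3761·5.094 + 230.0·107.0)/3991 = 10.97 mg/L.

11.0 mg/L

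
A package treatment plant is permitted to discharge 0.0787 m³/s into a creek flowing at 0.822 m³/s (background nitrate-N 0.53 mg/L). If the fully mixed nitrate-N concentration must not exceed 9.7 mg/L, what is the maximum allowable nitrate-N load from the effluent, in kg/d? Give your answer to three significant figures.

Mass balance at the limit: 0.8220·0.5300 + 0.07870·Cₑ = 0.9007·9.7 → Cₑ = 105.5 mg/L.
Load = 0.07870 m³/s × 105.5 g/m³ × 86 400 s/d = 717.2 kg/d.

717 kg/d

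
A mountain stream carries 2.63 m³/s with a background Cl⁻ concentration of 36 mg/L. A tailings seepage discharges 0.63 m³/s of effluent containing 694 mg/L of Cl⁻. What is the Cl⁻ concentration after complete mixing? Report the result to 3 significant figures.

Mixed concentration C = ΣQC/ΣQ = (2.630·36.00 + 0.6300·694.0) / 3.260 = 531.9/3.260 = 163.2 mg/L.

163 mg/L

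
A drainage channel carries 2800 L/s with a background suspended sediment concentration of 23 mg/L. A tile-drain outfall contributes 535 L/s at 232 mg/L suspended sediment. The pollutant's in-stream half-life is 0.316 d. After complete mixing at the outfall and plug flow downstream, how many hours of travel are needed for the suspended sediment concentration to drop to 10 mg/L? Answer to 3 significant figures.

Flow-weighted average: C = (2800·23.00 + 535.0·232.0) / 3335 = 188500/3335 = 56.53 mg/L.
Half-life 0.316 d → k = ln 2 / 0.316 = 2.194 d⁻¹.
56.53·exp(−k·t) = 10 → t = ln(56.53/10)/k = 68230 s = 18.95 h.

19.0 h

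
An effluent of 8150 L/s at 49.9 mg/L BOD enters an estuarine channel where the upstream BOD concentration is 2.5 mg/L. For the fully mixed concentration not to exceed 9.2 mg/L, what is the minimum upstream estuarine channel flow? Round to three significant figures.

49500 L/s

Set C_mix = 9.2: (Q·2.500 + 8150·49.90) / (Q + 8150) = 9.2
→ Q = 8150·(49.90 − 9.2)/(9.2 − 2.500) = 49510 L/s.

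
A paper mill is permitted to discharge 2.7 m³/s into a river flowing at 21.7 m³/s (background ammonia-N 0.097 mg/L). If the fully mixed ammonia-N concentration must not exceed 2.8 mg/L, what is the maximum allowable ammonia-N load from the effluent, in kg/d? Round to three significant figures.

5720 kg/d

Mass balance at the limit: 21.70·0.09700 + 2.700·Cₑ = 24.40·2.8 → Cₑ = 24.52 mg/L.
Load = 2.700 m³/s × 24.52 g/m³ × 86 400 s/d = 5721 kg/d.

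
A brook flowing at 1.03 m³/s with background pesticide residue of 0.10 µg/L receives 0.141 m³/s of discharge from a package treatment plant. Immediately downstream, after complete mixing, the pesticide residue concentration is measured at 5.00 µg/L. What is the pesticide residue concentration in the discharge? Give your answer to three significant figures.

40.8 µg/L

Mass balance: 1.030·0.1000 + 0.1410·Cₑ = 1.171·5.000
→ Cₑ = (1.171·5.000 − 1.030·0.1000) / 0.1410 = 40.79 µg/L.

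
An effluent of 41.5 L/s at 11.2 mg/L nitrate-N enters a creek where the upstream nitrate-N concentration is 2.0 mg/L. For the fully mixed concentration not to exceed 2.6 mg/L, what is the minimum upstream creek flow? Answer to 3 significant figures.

595 L/s

Set C_mix = 2.6: (Q·2.000 + 41.50·11.20) / (Q + 41.50) = 2.6
→ Q = 41.50·(11.20 − 2.6)/(2.6 − 2.000) = 594.8 L/s.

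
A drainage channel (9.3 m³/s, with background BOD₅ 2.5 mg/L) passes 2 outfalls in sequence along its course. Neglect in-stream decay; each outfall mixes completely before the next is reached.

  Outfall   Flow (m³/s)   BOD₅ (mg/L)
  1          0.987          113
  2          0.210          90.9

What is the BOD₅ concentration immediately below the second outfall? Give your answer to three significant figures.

After outfall 1: Q = 9.300 + 0.9870 = 10.29 m³/s; C = (9.300·2.500 + 0.9870·113.0)/10.29 = 13.10 mg/L.
After outfall 2: Q = 10.29 + 0.2100 = 10.50 m³/s; C = (10.29·13.10 + 0.2100·90.90)/10.50 = 14.66 mg/L.

14.7 mg/L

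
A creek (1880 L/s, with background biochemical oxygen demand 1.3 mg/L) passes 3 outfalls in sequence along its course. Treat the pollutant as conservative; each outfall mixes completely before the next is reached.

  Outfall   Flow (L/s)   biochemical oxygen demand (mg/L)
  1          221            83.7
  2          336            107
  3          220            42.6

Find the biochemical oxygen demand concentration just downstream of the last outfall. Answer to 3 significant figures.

24.9 mg/L

Outfall 1: combined Q = 2101 L/s; C = (1880·1.300 + 221.0·83.70)/2101 = 9.967 mg/L.
Outfall 2: combined Q = 2437 L/s; C = (2101·9.967 + 336.0·107.0)/2437 = 23.35 mg/L.
Outfall 3: combined Q = 2657 L/s; C = (2437·23.35 + 220.0·42.60)/2657 = 24.94 mg/L.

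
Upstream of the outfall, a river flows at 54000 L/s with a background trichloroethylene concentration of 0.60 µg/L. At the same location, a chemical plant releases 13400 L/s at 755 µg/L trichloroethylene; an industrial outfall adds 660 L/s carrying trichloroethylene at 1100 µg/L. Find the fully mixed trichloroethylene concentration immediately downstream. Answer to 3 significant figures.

160 µg/L

Mass balance: C = (54000·0.6000 + 13400·755.0 + 660.0·1100) / 68060 = 10880000/68060 = 159.8 µg/L.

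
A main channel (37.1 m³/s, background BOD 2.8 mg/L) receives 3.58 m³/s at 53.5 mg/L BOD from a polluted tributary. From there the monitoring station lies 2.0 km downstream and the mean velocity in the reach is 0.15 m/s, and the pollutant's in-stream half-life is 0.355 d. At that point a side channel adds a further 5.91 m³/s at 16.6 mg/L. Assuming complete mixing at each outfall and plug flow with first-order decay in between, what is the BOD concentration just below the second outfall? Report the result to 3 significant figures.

After mixing, C = (37.10·2.800 + 3.580·53.50) / 40.68 = 295.4/40.68 = 7.262 mg/L; combined flow 40.68 m³/s.
Travel time t = 2.0·1000 / 0.15 = 13330 s = 3.704 h.
Half-life 0.355 d → k = ln 2 / 0.355 = 1.953 d⁻¹.
After decay, C = 7.262 × e^(−kt) = 7.262 × 0.7398 = 5.373 mg/L.
At the second outfall, C = (40.68·5.373 + 5.910·16.60) / (40.68 + 5.910) = 6.797 mg/L.

6.80 mg/L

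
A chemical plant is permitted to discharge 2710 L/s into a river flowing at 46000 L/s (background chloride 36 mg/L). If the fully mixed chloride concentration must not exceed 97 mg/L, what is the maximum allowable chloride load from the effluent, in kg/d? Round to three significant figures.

Mass balance at the limit: 46000·36.00 + 2710·Cₑ = 48710·97 → Cₑ = 1132 mg/L.
2710 L/s = 2.710 m³/s. Load = 2.710 m³/s × 1132 g/m³ × 86 400 s/d = 265200 kg/d.

265000 kg/d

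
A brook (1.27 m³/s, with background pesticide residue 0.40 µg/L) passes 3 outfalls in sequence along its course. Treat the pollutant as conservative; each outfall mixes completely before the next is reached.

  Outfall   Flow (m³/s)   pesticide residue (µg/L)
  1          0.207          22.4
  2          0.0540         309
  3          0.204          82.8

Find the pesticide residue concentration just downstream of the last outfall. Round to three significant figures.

Below outfall 1: Q → 1.477 m³/s, C = (1.270·0.4000 + 0.2070·22.40)/1.477 = 3.483 µg/L.
Below outfall 2: Q → 1.531 m³/s, C = (1.477·3.483 + 0.05400·309.0)/1.531 = 14.26 µg/L.
Below outfall 3: Q → 1.735 m³/s, C = (1.531·14.26 + 0.2040·82.80)/1.735 = 22.32 µg/L.

22.3 µg/L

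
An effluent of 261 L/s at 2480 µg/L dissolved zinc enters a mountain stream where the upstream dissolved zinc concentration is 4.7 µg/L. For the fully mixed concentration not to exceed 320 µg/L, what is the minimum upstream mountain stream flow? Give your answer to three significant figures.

Set C_mix = 320: (Q·4.700 + 261.0·2480) / (Q + 261.0) = 320
→ Q = 261.0·(2480 − 320)/(320 − 4.700) = 1788 L/s.

1790 L/s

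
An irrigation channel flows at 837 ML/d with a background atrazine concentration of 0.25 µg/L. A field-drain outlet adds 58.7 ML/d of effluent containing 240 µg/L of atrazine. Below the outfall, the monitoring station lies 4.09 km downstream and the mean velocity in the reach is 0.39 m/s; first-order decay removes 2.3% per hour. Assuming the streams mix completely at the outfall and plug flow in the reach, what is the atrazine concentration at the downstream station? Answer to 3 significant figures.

Mass balance: C = (837.0·0.2500 + 58.70·240.0) / 895.7 = 14300/895.7 = 15.96 µg/L.
Travel time t = 4.09·1000 / 0.39 = 10490 s = 2.913 h.
2.3%/h lost → k = −ln(1 − 0.023) = 0.02327 h⁻¹.
Decay over the reach: 15.96·exp(−kt) = 15.96·0.9345 = 14.92 µg/L.

14.9 µg/L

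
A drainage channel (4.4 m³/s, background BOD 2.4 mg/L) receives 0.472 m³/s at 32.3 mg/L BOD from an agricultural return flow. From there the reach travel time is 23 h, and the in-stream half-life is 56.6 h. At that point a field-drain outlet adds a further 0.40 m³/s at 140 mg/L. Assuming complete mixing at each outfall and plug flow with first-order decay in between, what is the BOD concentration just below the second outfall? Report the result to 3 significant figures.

14.3 mg/L

Mass balance: C = (4.400·2.400 + 0.4720·32.30) / 4.872 = 25.81/4.872 = 5.297 mg/L; combined flow 4.872 m³/s.
Half-life 56.6 h → k = ln 2 / 56.6 = 0.01225 h⁻¹ = 0.2939 d⁻¹.
First-order decay: C = 5.297·exp(−k·t) = 5.297·0.7545 = 3.997 mg/L.
Second outfall: C = (4.872·3.997 + 0.4000·140.0)/5.272 = 14.32 mg/L.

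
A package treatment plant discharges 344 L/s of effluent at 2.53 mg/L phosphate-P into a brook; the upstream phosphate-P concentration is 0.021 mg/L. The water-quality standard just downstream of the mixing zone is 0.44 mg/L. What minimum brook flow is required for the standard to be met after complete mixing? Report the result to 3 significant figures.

1720 L/s

Set C_mix = 0.44: (Q·0.02100 + 344.0·2.530) / (Q + 344.0) = 0.44
→ Q = 344.0·(2.530 − 0.44)/(0.44 − 0.02100) = 1716 L/s.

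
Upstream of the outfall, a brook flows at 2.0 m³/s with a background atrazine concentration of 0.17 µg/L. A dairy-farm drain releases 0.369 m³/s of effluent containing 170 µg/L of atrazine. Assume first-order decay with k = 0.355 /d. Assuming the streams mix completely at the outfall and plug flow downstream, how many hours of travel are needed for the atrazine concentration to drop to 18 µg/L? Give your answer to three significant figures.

After mixing, C = (2.000·0.1700 + 0.3690·170.0) / 2.369 = 63.07/2.369 = 26.62 µg/L.
26.62·exp(−k·t) = 18 → t = ln(26.62/18)/k = 95260 s = 26.46 h.

26.5 h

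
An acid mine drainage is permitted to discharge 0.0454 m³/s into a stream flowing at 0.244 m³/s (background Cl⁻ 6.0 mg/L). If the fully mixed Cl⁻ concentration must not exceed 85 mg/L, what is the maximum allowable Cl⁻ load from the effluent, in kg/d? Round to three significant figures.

2000 kg/d

Mass balance at the limit: 0.2440·6.000 + 0.04540·Cₑ = 0.2894·85 → Cₑ = 509.6 mg/L.
Load = 0.04540 m³/s × 509.6 g/m³ × 86 400 s/d = 1999 kg/d.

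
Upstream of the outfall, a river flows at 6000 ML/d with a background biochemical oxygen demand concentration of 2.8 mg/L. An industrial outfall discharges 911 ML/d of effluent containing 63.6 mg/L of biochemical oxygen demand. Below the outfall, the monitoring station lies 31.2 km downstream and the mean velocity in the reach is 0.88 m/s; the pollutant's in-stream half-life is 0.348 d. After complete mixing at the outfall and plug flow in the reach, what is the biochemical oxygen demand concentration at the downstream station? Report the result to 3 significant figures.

4.78 mg/L

Conservation of mass: C = (6000·2.800 + 911.0·63.60) / 6911 = 74740/6911 = 10.81 mg/L.
Travel time t = 31.2·1000 / 0.88 = 35450 s = 9.848 h.
Half-life 0.348 d → k = ln 2 / 0.348 = 1.992 d⁻¹.
Applying C = C₀e^(−kt): 10.81 × 0.4416 = 4.776 mg/L.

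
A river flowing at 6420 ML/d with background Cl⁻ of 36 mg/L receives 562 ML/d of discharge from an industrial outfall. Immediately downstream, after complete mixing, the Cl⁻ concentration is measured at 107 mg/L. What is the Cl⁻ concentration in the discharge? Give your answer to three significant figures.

Mass balance: 6420·36.00 + 562.0·Cₑ = 6982·107.0
→ Cₑ = (6982·107.0 − 6420·36.00) / 562.0 = 918.1 mg/L.

918 mg/L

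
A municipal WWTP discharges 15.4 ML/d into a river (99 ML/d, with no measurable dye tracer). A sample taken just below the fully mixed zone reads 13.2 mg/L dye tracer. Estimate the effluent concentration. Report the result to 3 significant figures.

98.1 mg/L

Mass balance: 99.00·0 + 15.40·Cₑ = 114.4·13.20
→ Cₑ = (114.4·13.20 − 99.00·0) / 15.40 = 98.06 mg/L.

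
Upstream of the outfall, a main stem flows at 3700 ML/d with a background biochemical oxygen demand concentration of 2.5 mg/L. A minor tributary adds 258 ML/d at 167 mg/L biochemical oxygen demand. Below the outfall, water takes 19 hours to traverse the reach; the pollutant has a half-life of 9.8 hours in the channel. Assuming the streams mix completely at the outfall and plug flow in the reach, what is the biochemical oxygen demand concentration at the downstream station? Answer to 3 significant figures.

3.45 mg/L

Mixed concentration C = ΣQC/ΣQ = (3700·2.500 + 258.0·167.0) / 3958 = 52340/3958 = 13.22 mg/L.
Half-life 9.8 h → k = ln 2 / 9.8 = 0.07073 h⁻¹ = 1.698 d⁻¹.
After decay, C = 13.22 × e^(−kt) = 13.22 × 0.2608 = 3.449 mg/L.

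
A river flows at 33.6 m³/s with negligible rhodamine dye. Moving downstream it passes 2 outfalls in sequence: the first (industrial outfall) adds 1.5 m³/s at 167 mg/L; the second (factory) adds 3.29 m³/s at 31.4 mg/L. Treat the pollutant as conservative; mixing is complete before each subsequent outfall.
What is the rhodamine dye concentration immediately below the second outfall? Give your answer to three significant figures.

Below outfall 1: Q → 35.10 m³/s, C = (33.60·0 + 1.500·167.0)/35.10 = 7.137 mg/L.
Below outfall 2: Q → 38.39 m³/s, C = (35.10·7.137 + 3.290·31.40)/38.39 = 9.216 mg/L.

9.22 mg/L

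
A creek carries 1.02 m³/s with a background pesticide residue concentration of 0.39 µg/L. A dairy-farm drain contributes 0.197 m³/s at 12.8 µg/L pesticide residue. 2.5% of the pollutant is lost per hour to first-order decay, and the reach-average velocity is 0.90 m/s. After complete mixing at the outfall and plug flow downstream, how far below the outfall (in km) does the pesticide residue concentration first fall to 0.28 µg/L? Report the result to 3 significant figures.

275 km

Conservation of mass: C = (1.020·0.3900 + 0.1970·12.80) / 1.217 = 2.919/1.217 = 2.399 µg/L.
2.5%/h lost → k = −ln(1 − 0.025) = 0.02532 h⁻¹.
Set 2.399·exp(−k·t) = 0.28 → t = ln(2.399/0.28)/k = 305400 s = 84.84 h.
Distance = v·t = 0.90·305400 = 274900 m = 274.9 km.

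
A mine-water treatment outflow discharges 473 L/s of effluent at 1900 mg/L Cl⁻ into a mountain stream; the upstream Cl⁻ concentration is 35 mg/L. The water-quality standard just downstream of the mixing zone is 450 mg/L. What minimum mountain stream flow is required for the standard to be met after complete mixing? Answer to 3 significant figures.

Set C_mix = 450: (Q·35.00 + 473.0·1900) / (Q + 473.0) = 450
→ Q = 473.0·(1900 − 450)/(450 − 35.00) = 1653 L/s.

1650 L/s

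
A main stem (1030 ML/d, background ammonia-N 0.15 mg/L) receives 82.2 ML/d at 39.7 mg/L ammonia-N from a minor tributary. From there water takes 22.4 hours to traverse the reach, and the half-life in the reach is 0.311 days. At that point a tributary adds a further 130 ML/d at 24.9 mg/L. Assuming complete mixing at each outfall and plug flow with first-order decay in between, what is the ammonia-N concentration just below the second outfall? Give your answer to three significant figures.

2.95 mg/L

Mixed concentration C = ΣQC/ΣQ = (1030·0.1500 + 82.20·39.70) / 1112 = 3418/1112 = 3.073 mg/L; combined flow 1112 ML/d.
Half-life 0.311 d → k = ln 2 / 0.311 = 2.229 d⁻¹.
After decay, C = 3.073 × e^(−kt) = 3.073 × 0.1249 = 0.3838 mg/L.
At the second outfall, C = (1112·0.3838 + 130.0·24.90) / (1112 + 130.0) = 2.950 mg/L.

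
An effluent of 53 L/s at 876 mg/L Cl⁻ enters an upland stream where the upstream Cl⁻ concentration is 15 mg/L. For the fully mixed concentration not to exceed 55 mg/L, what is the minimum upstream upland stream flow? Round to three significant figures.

Set C_mix = 55: (Q·15.00 + 53.00·876.0) / (Q + 53.00) = 55
→ Q = 53.00·(876.0 − 55)/(55 − 15.00) = 1088 L/s.

1090 L/s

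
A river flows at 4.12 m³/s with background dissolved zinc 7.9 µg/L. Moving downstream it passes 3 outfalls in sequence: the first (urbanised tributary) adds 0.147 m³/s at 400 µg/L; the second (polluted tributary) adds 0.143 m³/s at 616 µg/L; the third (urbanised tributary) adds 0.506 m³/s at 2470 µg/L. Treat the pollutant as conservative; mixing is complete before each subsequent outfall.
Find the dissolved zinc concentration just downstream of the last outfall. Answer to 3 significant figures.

291 µg/L

Below outfall 1: Q → 4.267 m³/s, C = (4.120·7.900 + 0.1470·400.0)/4.267 = 21.41 µg/L.
Below outfall 2: Q → 4.410 m³/s, C = (4.267·21.41 + 0.1430·616.0)/4.410 = 40.69 µg/L.
Below outfall 3: Q → 4.916 m³/s, C = (4.410·40.69 + 0.5060·2470)/4.916 = 290.7 µg/L.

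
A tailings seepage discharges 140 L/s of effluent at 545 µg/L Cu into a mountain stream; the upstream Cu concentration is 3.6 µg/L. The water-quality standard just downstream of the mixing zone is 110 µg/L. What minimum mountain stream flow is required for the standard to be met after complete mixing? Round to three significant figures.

572 L/s

Set C_mix = 110: (Q·3.600 + 140.0·545.0) / (Q + 140.0) = 110
→ Q = 140.0·(545.0 − 110)/(110 − 3.600) = 572.4 L/s.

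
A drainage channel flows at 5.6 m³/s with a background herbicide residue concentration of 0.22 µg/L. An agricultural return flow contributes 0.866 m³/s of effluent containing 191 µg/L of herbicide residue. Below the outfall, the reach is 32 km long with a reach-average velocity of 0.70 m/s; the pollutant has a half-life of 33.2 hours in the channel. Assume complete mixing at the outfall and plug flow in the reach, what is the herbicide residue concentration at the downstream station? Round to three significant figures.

19.8 µg/L

Mass balance: C = (5.600·0.2200 + 0.8660·191.0) / 6.466 = 166.6/6.466 = 25.77 µg/L.
Travel time t = 32·1000 / 0.70 = 45710 s = 12.70 h.
Half-life 33.2 h → k = ln 2 / 33.2 = 0.02088 h⁻¹ = 0.5011 d⁻¹.
After decay, C = 25.77 × e^(−kt) = 25.77 × 0.7671 = 19.77 µg/L.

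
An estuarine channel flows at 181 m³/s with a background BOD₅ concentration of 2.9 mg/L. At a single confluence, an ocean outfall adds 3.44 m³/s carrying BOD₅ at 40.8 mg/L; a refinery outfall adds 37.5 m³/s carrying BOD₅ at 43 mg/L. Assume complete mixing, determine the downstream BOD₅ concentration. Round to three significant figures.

After mixing, C = (181.0·2.900 + 3.440·40.80 + 37.50·43.00) / 221.9 = 2278/221.9 = 10.26 mg/L.

10.3 mg/L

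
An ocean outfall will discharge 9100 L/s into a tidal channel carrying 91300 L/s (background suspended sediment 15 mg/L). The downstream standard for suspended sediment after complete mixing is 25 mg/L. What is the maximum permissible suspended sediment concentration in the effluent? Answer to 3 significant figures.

125 mg/L

At the limit, (Qr·Cr + Qe·Cₑ)/(Qr + Qe) = 25:
Cₑ = (100400·25 − 91300·15.00) / 9100 = 125.3 mg/L.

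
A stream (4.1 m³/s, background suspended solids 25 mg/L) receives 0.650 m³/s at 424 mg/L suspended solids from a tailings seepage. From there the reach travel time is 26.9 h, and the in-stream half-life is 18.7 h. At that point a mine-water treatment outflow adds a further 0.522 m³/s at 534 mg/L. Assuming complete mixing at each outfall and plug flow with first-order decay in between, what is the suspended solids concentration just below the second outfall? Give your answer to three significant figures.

Mixed concentration C = ΣQC/ΣQ = (4.100·25.00 + 0.6500·424.0) / 4.750 = 378.1/4.750 = 79.60 mg/L; combined flow 4.750 m³/s.
Half-life 18.7 h → k = ln 2 / 18.7 = 0.03707 h⁻¹ = 0.8896 d⁻¹.
Applying C = C₀e^(−kt): 79.60 × 0.3690 = 29.37 mg/L.
Second outfall: C = (4.750·29.37 + 0.5220·534.0)/5.272 = 79.33 mg/L.

79.3 mg/L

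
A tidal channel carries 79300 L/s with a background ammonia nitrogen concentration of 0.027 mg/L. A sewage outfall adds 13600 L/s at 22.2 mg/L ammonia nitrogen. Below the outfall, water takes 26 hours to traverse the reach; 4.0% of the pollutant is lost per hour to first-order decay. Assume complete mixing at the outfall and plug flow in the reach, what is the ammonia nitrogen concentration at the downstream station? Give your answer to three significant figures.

1.13 mg/L

Conservation of mass: C = (79300·0.02700 + 13600·22.20) / 92900 = 304100/92900 = 3.273 mg/L.
4.0%/h lost → k = −ln(1 − 0.04) = 0.04082 h⁻¹.
Decay over the reach: 3.273·exp(−kt) = 3.273·0.3460 = 1.132 mg/L.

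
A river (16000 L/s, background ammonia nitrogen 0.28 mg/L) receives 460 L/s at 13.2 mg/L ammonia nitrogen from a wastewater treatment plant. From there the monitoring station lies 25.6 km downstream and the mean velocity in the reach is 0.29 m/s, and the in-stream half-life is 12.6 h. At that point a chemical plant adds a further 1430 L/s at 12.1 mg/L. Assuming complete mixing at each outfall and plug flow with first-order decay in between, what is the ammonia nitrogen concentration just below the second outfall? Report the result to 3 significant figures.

Mixed concentration C = ΣQC/ΣQ = (16000·0.2800 + 460.0·13.20) / 16460 = 10550/16460 = 0.6411 mg/L; combined flow 16460 L/s.
Travel time t = 25.6·1000 / 0.29 = 88280 s = 24.52 h.
Half-life 12.6 h → k = ln 2 / 12.6 = 0.05501 h⁻¹ = 1.320 d⁻¹.
First-order decay: C = 0.6411·exp(−k·t) = 0.6411·0.2595 = 0.1664 mg/L.
Second outfall: C = (16460·0.1664 + 1430·12.10)/17890 = 1.120 mg/L.

1.12 mg/L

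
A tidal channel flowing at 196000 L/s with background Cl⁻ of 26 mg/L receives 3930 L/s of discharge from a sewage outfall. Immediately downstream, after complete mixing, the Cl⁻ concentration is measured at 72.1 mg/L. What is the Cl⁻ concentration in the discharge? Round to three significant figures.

Mass balance: 196000·26.00 + 3930·Cₑ = 199900·72.10
→ Cₑ = (199900·72.10 − 196000·26.00) / 3930 = 2371 mg/L.

2370 mg/L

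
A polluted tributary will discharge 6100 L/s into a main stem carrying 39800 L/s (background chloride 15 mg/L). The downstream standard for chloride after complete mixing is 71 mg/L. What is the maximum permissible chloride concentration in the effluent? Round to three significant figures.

436 mg/L

At the limit, (Qr·Cr + Qe·Cₑ)/(Qr + Qe) = 71:
Cₑ = (45900·71 − 39800·15.00) / 6100 = 436.4 mg/L.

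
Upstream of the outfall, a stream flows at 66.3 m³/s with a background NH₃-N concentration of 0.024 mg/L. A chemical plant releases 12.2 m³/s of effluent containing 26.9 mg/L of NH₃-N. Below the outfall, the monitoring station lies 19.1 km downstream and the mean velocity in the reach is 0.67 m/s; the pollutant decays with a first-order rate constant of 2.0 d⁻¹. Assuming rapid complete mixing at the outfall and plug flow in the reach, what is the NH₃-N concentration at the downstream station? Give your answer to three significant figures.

2.17 mg/L

Flow-weighted average: C = (66.30·0.02400 + 12.20·26.90) / 78.50 = 329.8/78.50 = 4.201 mg/L.
Travel time t = 19.1·1000 / 0.67 = 28510 s = 7.919 h.
Decay over the reach: 4.201·exp(−kt) = 4.201·0.5169 = 2.171 mg/L.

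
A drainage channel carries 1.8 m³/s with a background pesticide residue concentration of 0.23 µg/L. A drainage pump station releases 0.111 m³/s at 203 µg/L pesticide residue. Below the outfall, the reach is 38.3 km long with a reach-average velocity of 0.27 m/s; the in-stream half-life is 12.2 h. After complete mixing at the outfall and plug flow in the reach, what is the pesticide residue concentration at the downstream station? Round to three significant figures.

After mixing, C = (1.800·0.2300 + 0.1110·203.0) / 1.911 = 22.95/1.911 = 12.01 µg/L.
Travel time t = 38.3·1000 / 0.27 = 141900 s = 39.40 h.
Half-life 12.2 h → k = ln 2 / 12.2 = 0.05682 h⁻¹ = 1.364 d⁻¹.
After decay, C = 12.01 × e^(−kt) = 12.01 × 0.1066 = 1.280 µg/L.

1.28 µg/L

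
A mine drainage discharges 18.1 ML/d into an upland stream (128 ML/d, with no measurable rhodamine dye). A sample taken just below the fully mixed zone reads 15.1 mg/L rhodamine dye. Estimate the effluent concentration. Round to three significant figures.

Mass balance: 128.0·0 + 18.10·Cₑ = 146.1·15.10
→ Cₑ = (146.1·15.10 − 128.0·0) / 18.10 = 121.9 mg/L.

122 mg/L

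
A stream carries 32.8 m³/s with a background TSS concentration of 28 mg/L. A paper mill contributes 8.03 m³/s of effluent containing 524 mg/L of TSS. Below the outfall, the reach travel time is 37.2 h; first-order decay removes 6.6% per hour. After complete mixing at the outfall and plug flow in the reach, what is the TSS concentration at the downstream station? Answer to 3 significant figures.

After mixing, C = (32.80·28.00 + 8.030·524.0) / 40.83 = 5126/40.83 = 125.5 mg/L.
6.6%/h lost → k = −ln(1 − 0.066) = 0.06828 h⁻¹.
After decay, C = 125.5 × e^(−kt) = 125.5 × 0.07887 = 9.902 mg/L.

9.90 mg/L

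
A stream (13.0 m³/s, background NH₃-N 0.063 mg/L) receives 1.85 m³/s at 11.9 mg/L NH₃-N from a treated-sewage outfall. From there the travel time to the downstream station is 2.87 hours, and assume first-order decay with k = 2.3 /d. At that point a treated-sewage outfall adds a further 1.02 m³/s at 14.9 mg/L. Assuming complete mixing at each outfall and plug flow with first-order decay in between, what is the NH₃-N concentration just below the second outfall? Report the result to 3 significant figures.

Conservation of mass: C = (13.00·0.06300 + 1.850·11.90) / 14.85 = 22.83/14.85 = 1.538 mg/L; combined flow 14.85 m³/s.
After decay, C = 1.538 × e^(−kt) = 1.538 × 0.7595 = 1.168 mg/L.
Second outfall: C = (14.85·1.168 + 1.020·14.90)/15.87 = 2.050 mg/L.

2.05 mg/L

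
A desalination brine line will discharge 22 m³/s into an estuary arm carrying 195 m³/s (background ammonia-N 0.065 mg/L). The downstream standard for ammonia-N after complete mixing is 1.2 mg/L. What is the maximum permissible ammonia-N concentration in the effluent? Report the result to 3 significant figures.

11.3 mg/L

At the limit, (Qr·Cr + Qe·Cₑ)/(Qr + Qe) = 1.2:
Cₑ = (217.0·1.2 − 195.0·0.06500) / 22.00 = 11.26 mg/L.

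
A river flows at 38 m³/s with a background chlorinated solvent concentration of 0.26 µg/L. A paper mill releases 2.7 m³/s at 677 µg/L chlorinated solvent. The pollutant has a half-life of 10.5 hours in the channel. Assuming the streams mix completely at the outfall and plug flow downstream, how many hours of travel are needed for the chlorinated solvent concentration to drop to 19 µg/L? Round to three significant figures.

13.1 h

Mixed concentration C = ΣQC/ΣQ = (38.00·0.2600 + 2.700·677.0) / 40.70 = 1838/40.70 = 45.15 µg/L.
Half-life 10.5 h → k = ln 2 / 10.5 = 0.06601 h⁻¹ = 1.584 d⁻¹.
45.15·exp(−k·t) = 19 → t = ln(45.15/19)/k = 47210 s = 13.11 h.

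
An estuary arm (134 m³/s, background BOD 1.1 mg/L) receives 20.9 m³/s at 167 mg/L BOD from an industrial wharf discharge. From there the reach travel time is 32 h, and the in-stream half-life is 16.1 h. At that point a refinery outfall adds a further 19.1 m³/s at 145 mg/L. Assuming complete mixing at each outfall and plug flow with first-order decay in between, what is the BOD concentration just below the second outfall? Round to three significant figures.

Mass balance: C = (134.0·1.100 + 20.90·167.0) / 154.9 = 3638/154.9 = 23.48 mg/L; combined flow 154.9 m³/s.
Half-life 16.1 h → k = ln 2 / 16.1 = 0.04305 h⁻¹ = 1.033 d⁻¹.
Applying C = C₀e^(−kt): 23.48 × 0.2522 = 5.922 mg/L.
Second outfall: C = (154.9·5.922 + 19.10·145.0)/174.0 = 21.19 mg/L.

21.2 mg/L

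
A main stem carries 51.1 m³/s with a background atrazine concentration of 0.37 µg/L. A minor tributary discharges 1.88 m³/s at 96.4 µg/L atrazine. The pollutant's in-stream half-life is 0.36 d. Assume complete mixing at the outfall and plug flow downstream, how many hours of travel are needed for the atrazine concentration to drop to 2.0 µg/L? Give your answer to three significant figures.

Flow-weighted average: C = (51.10·0.3700 + 1.880·96.40) / 52.98 = 200.1/52.98 = 3.778 µg/L.
Half-life 0.36 d → k = ln 2 / 0.36 = 1.925 d⁻¹.
3.778·exp(−k·t) = 2.0 → t = ln(3.778/2.0)/k = 28540 s = 7.927 h.

7.93 h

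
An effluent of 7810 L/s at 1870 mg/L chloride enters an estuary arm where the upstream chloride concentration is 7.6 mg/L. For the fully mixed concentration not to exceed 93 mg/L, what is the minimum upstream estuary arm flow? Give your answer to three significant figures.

Set C_mix = 93: (Q·7.600 + 7810·1870) / (Q + 7810) = 93
→ Q = 7810·(1870 − 93)/(93 − 7.600) = 162500 L/s.

163000 L/s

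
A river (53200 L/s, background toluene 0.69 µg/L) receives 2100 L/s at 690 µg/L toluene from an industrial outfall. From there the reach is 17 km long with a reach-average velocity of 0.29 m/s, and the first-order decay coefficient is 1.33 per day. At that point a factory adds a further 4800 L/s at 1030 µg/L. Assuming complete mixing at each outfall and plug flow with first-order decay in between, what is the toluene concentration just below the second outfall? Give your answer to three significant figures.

92.3 µg/L

Mass balance: C = (53200·0.6900 + 2100·690.0) / 55300 = 1486000/55300 = 26.87 µg/L; combined flow 55300 L/s.
Travel time t = 17·1000 / 0.29 = 58620 s = 16.28 h.
Decay over the reach: 26.87·exp(−kt) = 26.87·0.4056 = 10.90 µg/L.
At the second outfall, C = (55300·10.90 + 4800·1030) / (55300 + 4800) = 92.29 µg/L.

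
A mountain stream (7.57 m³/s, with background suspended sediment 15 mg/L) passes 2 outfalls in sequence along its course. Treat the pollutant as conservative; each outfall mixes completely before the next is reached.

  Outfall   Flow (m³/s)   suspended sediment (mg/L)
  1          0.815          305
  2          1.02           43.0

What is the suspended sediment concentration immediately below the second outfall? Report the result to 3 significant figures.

43.2 mg/L

After outfall 1: Q = 7.570 + 0.8150 = 8.385 m³/s; C = (7.570·15.00 + 0.8150·305.0)/8.385 = 43.19 mg/L.
After outfall 2: Q = 8.385 + 1.020 = 9.405 m³/s; C = (8.385·43.19 + 1.020·43.00)/9.405 = 43.17 mg/L.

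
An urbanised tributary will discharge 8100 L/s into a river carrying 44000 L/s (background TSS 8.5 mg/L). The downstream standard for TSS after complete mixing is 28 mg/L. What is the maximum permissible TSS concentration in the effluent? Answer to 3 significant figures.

134 mg/L

At the limit, (Qr·Cr + Qe·Cₑ)/(Qr + Qe) = 28:
Cₑ = (52100·28 − 44000·8.500) / 8100 = 133.9 mg/L.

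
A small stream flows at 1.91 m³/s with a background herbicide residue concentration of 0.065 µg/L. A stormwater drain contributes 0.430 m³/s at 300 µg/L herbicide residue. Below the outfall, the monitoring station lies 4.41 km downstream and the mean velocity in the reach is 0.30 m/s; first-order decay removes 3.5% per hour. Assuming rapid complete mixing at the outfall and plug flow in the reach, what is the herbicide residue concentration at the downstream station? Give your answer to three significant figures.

After mixing, C = (1.910·0.06500 + 0.4300·300.0) / 2.340 = 129.1/2.340 = 55.18 µg/L.
Travel time t = 4.41·1000 / 0.30 = 14700 s = 4.083 h.
3.5%/h lost → k = −ln(1 − 0.035) = 0.03563 h⁻¹.
First-order decay: C = 55.18·exp(−k·t) = 55.18·0.8646 = 47.71 µg/L.

47.7 µg/L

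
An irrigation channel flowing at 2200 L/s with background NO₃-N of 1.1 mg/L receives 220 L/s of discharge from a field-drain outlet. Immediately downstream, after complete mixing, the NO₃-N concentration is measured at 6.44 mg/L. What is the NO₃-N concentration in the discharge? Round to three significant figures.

59.8 mg/L

Mass balance: 2200·1.100 + 220.0·Cₑ = 2420·6.440
→ Cₑ = (2420·6.440 − 2200·1.100) / 220.0 = 59.84 mg/L.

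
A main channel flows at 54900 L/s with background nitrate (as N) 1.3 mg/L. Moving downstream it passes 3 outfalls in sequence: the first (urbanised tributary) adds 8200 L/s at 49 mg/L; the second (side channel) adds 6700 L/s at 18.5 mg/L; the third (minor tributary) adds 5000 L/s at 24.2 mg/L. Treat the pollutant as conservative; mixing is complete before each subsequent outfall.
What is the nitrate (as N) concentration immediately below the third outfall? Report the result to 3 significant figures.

9.60 mg/L

Below outfall 1: Q → 63100 L/s, C = (54900·1.300 + 8200·49.00)/63100 = 7.499 mg/L.
Below outfall 2: Q → 69800 L/s, C = (63100·7.499 + 6700·18.50)/69800 = 8.555 mg/L.
Below outfall 3: Q → 74800 L/s, C = (69800·8.555 + 5000·24.20)/74800 = 9.601 mg/L.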